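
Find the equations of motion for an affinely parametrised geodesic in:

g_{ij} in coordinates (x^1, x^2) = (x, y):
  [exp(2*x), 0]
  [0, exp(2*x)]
Geodesic equation: d^2x^k/dλ^2 + Γ^k_{ij} (dx^i/dλ)(dx^j/dλ) = 0.
Non-zero Christoffel symbols:
Γ^x_{x x} = 1
Γ^x_{y y} = -1
Γ^y_{x y} = 1
Substituting (the symmetric pair Γ^k_{ij}, Γ^k_{ji} combines into a factor 2):
d^2x/dλ^2 + (dx/dλ)^2 - (dy/dλ)^2 = 0
d^2y/dλ^2 + 2 (dx/dλ)(dy/dλ) = 0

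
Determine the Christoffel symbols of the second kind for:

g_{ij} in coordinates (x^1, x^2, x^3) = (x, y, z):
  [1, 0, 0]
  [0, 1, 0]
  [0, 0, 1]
Using Γ^k_{ij} = (1/2) g^{km} (∂_i g_{mj} + ∂_j g_{mi} - ∂_m g_{ij}); the metric is diagonal, so only the m = k term contributes.
Every metric component is constant, so all ∂_m g_{ij} = 0 and every Christoffel symbol vanishes.
All Christoffel symbols are zero.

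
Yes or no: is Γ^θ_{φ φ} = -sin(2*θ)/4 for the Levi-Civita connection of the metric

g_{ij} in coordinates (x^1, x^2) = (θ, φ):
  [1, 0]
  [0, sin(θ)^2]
Γ^θ_{φ φ} = (1/2) g^{θθ} (∂_φ g_{θφ} + ∂_φ g_{θφ} - ∂_θ g_{φφ}) = (1/2)(1)((0) + (0) - (sin(2*θ))) = -sin(2*θ)/2
This differs from the proposed value -sin(2*θ)/4.
No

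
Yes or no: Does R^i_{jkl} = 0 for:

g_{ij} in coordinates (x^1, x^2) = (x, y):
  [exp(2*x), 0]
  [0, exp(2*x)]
Non-zero Christoffel symbols:
Γ^x_{x x} = 1
Γ^x_{y y} = -1
Γ^y_{x y} = 1
Ricci tensor: R_{xx} = 0, R_{xy} = 0, R_{yy} = 0
All R_{ij} vanish; in 2 dimensions the Riemann tensor is fully determined by the Ricci tensor, so R^i_{jkl} = 0: the metric is flat (curvilinear coordinates on flat space).
Yes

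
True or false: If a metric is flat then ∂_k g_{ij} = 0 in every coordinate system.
Flatness means R^i_{jkl} = 0; the components can still vary, e.g. the flat plane in polar coordinates has g_{θθ} = r^2.
False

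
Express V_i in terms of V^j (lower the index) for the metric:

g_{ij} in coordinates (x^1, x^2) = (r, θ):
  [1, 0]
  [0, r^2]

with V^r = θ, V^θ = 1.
V_i = g_{ij} V^j:
V_r = (1)(θ) + (0)(1) = θ
V_θ = (0)(θ) + (r^2)(1) = r^2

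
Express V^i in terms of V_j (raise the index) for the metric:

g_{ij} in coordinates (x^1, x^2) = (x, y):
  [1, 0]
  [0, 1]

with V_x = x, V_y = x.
Inverse metric (diagonal): g^{xx} = 1, g^{yy} = 1
V^i = g^{ij} V_j:
V^x = (1)(x) + (0)(x) = x
V^y = (0)(x) + (1)(x) = x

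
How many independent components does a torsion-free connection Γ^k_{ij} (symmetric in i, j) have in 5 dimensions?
Γ^k_{ij} has n choices for the upper index and n(n+1)/2 independent symmetric lower index pairs.
Total = 5 × 5×6/2 = 5 × 15 = 75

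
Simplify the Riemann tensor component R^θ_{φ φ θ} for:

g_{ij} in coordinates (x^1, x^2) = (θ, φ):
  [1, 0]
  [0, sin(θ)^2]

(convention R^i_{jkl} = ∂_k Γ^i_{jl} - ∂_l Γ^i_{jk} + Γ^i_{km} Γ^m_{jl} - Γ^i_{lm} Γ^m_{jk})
Non-zero Christoffel symbols (Γ^k_{ij} = Γ^k_{ji}):
Γ^θ_{φ φ} = -sin(2*θ)/2
Γ^φ_{θ φ} = 1/tan(θ)
R^θ_{φ φ θ} = ∂_φ Γ^θ_{φ θ} - ∂_θ Γ^θ_{φ φ} + Γ^θ_{φ m} Γ^m_{φ θ} - Γ^θ_{θ m} Γ^m_{φ φ}
  = (0) - (-cos(2*θ)) + (-cos(θ)^2) - (0) = -sin(θ)^2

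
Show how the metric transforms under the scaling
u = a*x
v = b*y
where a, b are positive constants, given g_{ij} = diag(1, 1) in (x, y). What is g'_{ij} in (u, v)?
Invert the transformation: x = u/a, y = v/b
g'_{ij} = (∂x^k/∂x'^i)(∂x^l/∂x'^j) g_{kl}; with g_{kl} = δ_{kl} this is Σ_k (∂x^k/∂x'^i)(∂x^k/∂x'^j).
Jacobian: ∂x/∂u = 1/a, ∂x/∂v = 0, ∂y/∂u = 0, ∂y/∂v = 1/b
g'_{uu} = (1/a)(1/a) + (0)(0) = 1/a^2
g'_{uv} = (1/a)(0) + (0)(1/b) = 0
g'_{vv} = (0)(0) + (1/b)(1/b) = 1/b^2
g'_{ij} = diag(1/a^2, 1/b^2)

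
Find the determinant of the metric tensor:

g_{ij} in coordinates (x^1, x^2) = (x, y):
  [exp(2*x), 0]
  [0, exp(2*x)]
For a 2×2 metric: det(g) = g_{11}·g_{22} - g_{12}·g_{21}
= (exp(2*x))·(exp(2*x)) - (0)·(0)
= exp(4*x) - 0
det(g) = exp(4*x)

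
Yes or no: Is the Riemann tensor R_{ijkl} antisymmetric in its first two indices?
R_{ijkl} = -R_{jikl} (follows from metric compatibility).
Yes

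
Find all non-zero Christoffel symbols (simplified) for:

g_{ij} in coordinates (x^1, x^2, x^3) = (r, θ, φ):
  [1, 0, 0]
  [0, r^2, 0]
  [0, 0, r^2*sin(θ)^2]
Using Γ^k_{ij} = (1/2) g^{km} (∂_i g_{mj} + ∂_j g_{mi} - ∂_m g_{ij}); the metric is diagonal, so only the m = k term contributes.
Non-zero symbols (using the symmetry Γ^k_{ij} = Γ^k_{ji}):
Γ^r_{θ θ} = (1/2) g^{rr} (∂_θ g_{rθ} + ∂_θ g_{rθ} - ∂_r g_{θθ}) = (1/2)(1)((0) + (0) - (2*r)) = -r
Γ^r_{φ φ} = (1/2) g^{rr} (∂_φ g_{rφ} + ∂_φ g_{rφ} - ∂_r g_{φφ}) = (1/2)(1)((0) + (0) - (2*r*sin(θ)^2)) = -r*sin(θ)^2
Γ^θ_{r θ} = (1/2) g^{θθ} (∂_r g_{θθ} + ∂_θ g_{θr} - ∂_θ g_{rθ}) = (1/2)(1/r^2)((2*r) + (0) - (0)) = 1/r
Γ^θ_{φ φ} = (1/2) g^{θθ} (∂_φ g_{θφ} + ∂_φ g_{θφ} - ∂_θ g_{φφ}) = (1/2)(1/r^2)((0) + (0) - (r^2*sin(2*θ))) = -sin(2*θ)/2
Γ^φ_{r φ} = (1/2) g^{φφ} (∂_r g_{φφ} + ∂_φ g_{φr} - ∂_φ g_{rφ}) = (1/2)(1/(r^2*sin(θ)^2))((2*r*sin(θ)^2) + (0) - (0)) = 1/r
Γ^φ_{θ φ} = (1/2) g^{φφ} (∂_θ g_{φφ} + ∂_φ g_{φθ} - ∂_φ g_{θφ}) = (1/2)(1/(r^2*sin(θ)^2))((r^2*sin(2*θ)) + (0) - (0)) = 1/tan(θ)
All other Christoffel symbols are zero.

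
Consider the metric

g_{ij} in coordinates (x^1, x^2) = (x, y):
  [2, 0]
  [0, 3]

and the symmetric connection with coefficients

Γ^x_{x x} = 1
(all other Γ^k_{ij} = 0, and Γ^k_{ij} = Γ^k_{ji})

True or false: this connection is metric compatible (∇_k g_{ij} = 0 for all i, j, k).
Using ∇_k g_{ij} = ∂_k g_{ij} - Γ^m_{ki} g_{mj} - Γ^m_{kj} g_{im}:
∇_x g_{xx} = (0) - (2) - (2) = -4 ≠ 0
So the connection is not metric compatible (it is not the Levi-Civita connection).
False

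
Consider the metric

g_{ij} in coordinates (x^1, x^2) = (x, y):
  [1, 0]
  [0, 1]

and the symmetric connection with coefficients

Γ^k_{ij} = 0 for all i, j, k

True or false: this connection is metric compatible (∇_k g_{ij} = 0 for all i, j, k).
Using ∇_k g_{ij} = ∂_k g_{ij} - Γ^m_{ki} g_{mj} - Γ^m_{kj} g_{im}:
e.g. ∇_y g_{xx} = (0) - (0) - (0) = 0
Every component ∇_k g_{ij} vanishes: the connection is metric compatible.
True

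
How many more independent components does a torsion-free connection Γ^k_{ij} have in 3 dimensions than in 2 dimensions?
Independent components in n dimensions: n × n(n+1)/2 = n^2(n+1)/2.
3D: 3 × 6 = 18
2D: 2 × 3 = 6
Difference = 18 - 6 = 12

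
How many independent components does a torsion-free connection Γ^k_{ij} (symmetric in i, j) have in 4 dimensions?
Γ^k_{ij} has n choices for the upper index and n(n+1)/2 independent symmetric lower index pairs.
Total = 4 × 4×5/2 = 4 × 10 = 40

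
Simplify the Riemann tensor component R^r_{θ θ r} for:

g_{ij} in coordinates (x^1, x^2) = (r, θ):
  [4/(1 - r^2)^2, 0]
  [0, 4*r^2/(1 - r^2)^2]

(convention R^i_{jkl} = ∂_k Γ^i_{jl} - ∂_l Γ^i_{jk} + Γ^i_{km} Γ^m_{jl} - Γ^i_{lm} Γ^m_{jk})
Non-zero Christoffel symbols (Γ^k_{ij} = Γ^k_{ji}):
Γ^r_{r r} = 2*r/(1 - r^2)
Γ^r_{θ θ} = (r^3 + r)/(r^2 - 1)
Γ^θ_{r θ} = (-r^2 - 1)/(r^3 - r)
R^r_{θ θ r} = ∂_θ Γ^r_{θ r} - ∂_r Γ^r_{θ θ} + Γ^r_{θ m} Γ^m_{θ r} - Γ^r_{r m} Γ^m_{θ θ}
  = (0) - ((r^4 - 4*r^2 - 1)/(r^2 - 1)^2) + (-(r^2 + 1)^2/(r^2 - 1)^2) - (-2*r^2*(r^2 + 1)/(r^2 - 1)^2) = 4*r^2/(r^2 - 1)^2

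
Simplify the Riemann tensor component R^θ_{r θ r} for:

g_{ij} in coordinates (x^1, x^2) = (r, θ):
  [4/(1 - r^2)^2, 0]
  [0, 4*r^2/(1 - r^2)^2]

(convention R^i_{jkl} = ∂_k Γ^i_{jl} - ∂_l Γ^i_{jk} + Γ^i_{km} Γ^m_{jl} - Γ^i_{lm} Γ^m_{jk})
Non-zero Christoffel symbols (Γ^k_{ij} = Γ^k_{ji}):
Γ^r_{r r} = 2*r/(1 - r^2)
Γ^r_{θ θ} = (r^3 + r)/(r^2 - 1)
Γ^θ_{r θ} = (-r^2 - 1)/(r^3 - r)
R^θ_{r θ r} = ∂_θ Γ^θ_{r r} - ∂_r Γ^θ_{r θ} + Γ^θ_{θ m} Γ^m_{r r} - Γ^θ_{r m} Γ^m_{r θ}
  = (0) - ((r^4 + 4*r^2 - 1)/(r^3 - r)^2) + (2*(r^2 + 1)/(r^2 - 1)^2) - ((r^2 + 1)^2/(r^3 - r)^2) = -4/(r^2 - 1)^2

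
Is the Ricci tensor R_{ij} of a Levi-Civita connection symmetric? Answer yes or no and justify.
R_{ij} = R^k_{ikj}; the pair symmetry R_{kilj} = R_{ljki} gives R_{ij} = R_{ji}.
Yes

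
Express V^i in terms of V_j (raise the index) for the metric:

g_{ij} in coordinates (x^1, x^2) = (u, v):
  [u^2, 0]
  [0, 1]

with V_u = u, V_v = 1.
Inverse metric (diagonal): g^{uu} = 1/u^2, g^{vv} = 1
V^i = g^{ij} V_j:
V^u = (1/u^2)(u) + (0)(1) = 1/u
V^v = (0)(u) + (1)(1) = 1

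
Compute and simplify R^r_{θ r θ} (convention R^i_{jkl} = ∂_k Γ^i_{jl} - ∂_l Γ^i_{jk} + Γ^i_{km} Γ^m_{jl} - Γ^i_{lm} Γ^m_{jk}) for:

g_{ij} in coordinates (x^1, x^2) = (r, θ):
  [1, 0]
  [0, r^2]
Non-zero Christoffel symbols (Γ^k_{ij} = Γ^k_{ji}):
Γ^r_{θ θ} = -r
Γ^θ_{r θ} = 1/r
R^r_{θ r θ} = ∂_r Γ^r_{θ θ} - ∂_θ Γ^r_{θ r} + Γ^r_{r m} Γ^m_{θ θ} - Γ^r_{θ m} Γ^m_{θ r}
  = (-1) - (0) + (0) - (-1) = 0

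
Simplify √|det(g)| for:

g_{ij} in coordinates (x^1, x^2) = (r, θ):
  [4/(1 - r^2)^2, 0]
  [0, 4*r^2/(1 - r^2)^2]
det(g) = 16*r^2/(1 - r^2)^4
√|det(g)| = 4*r/(r^2 - 1)^2
Volume element: dV = 4*r/(r^2 - 1)^2 dr dθ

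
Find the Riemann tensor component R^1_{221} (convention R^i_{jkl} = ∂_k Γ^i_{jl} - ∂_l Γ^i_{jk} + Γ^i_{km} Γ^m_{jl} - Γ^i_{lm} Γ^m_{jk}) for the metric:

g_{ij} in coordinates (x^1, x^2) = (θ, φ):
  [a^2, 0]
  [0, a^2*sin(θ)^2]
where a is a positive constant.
Non-zero Christoffel symbols (Γ^k_{ij} = Γ^k_{ji}):
Γ^θ_{φ φ} = -sin(2*θ)/2
Γ^φ_{θ φ} = 1/tan(θ)
R^θ_{φ φ θ} = ∂_φ Γ^θ_{φ θ} - ∂_θ Γ^θ_{φ φ} + Γ^θ_{φ m} Γ^m_{φ θ} - Γ^θ_{θ m} Γ^m_{φ φ}
  = (0) - (-cos(2*θ)) + (-cos(θ)^2) - (0) = -sin(θ)^2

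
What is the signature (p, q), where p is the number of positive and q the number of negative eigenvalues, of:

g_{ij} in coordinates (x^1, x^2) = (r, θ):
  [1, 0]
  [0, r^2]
The metric is diagonal, so its eigenvalues are the diagonal entries: 1, r^2 (at a generic point, where coordinate-dependent entries are positive).
2 positive, 0 negative.
(2, 0) - Riemannian (positive definite)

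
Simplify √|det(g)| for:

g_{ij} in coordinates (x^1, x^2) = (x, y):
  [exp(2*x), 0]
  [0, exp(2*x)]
det(g) = exp(4*x)
√|det(g)| = exp(2*x)
Volume element: dV = exp(2*x) dx dy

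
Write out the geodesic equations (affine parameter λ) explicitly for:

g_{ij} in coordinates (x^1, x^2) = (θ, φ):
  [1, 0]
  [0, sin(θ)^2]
Geodesic equation: d^2x^k/dλ^2 + Γ^k_{ij} (dx^i/dλ)(dx^j/dλ) = 0.
Non-zero Christoffel symbols:
Γ^θ_{φ φ} = -sin(2*θ)/2
Γ^φ_{θ φ} = 1/tan(θ)
Substituting (the symmetric pair Γ^k_{ij}, Γ^k_{ji} combines into a factor 2):
d^2θ/dλ^2 - (sin(2*θ)/2) (dφ/dλ)^2 = 0
d^2φ/dλ^2 + (2/tan(θ)) (dθ/dλ)(dφ/dλ) = 0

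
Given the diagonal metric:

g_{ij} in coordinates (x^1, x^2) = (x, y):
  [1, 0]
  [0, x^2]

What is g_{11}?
With x^1 = x, x^2 = y, g_{11} = g_{xx} is the row-1, column-1 entry of the matrix.
g_{11} = 1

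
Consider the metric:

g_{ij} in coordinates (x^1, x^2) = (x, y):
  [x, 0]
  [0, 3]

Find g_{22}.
With x^1 = x, x^2 = y, g_{22} = g_{yy} is the row-2, column-2 entry of the matrix.
g_{22} = 3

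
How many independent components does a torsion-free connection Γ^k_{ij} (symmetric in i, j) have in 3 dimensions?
Γ^k_{ij} has n choices for the upper index and n(n+1)/2 independent symmetric lower index pairs.
Total = 3 × 3×4/2 = 3 × 6 = 18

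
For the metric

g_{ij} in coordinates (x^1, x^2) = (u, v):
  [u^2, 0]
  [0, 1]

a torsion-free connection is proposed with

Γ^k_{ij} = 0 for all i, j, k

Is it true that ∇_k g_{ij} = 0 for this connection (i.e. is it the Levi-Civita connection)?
Using ∇_k g_{ij} = ∂_k g_{ij} - Γ^m_{ki} g_{mj} - Γ^m_{kj} g_{im}:
∇_u g_{uu} = (2*u) - (0) - (0) = 2*u ≠ 0
So the connection is not metric compatible (it is not the Levi-Civita connection).
No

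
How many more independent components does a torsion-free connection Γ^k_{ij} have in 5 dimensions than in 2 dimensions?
Independent components in n dimensions: n × n(n+1)/2 = n^2(n+1)/2.
5D: 5 × 15 = 75
2D: 2 × 3 = 6
Difference = 75 - 6 = 69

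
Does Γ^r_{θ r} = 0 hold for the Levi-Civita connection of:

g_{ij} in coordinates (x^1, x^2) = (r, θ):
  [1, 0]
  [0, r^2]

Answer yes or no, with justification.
Γ^r_{θ r} = (1/2) g^{rr} (∂_θ g_{rr} + ∂_r g_{rθ} - ∂_r g_{θr}) = (1/2)(1)((0) + (0) - (0)) = 0
This equals the proposed value 0.
Yes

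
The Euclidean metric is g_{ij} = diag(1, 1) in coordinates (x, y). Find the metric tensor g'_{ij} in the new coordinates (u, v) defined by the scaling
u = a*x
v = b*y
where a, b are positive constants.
Invert the transformation: x = u/a, y = v/b
g'_{ij} = (∂x^k/∂x'^i)(∂x^l/∂x'^j) g_{kl}; with g_{kl} = δ_{kl} this is Σ_k (∂x^k/∂x'^i)(∂x^k/∂x'^j).
Jacobian: ∂x/∂u = 1/a, ∂x/∂v = 0, ∂y/∂u = 0, ∂y/∂v = 1/b
g'_{uu} = (1/a)(1/a) + (0)(0) = 1/a^2
g'_{uv} = (1/a)(0) + (0)(1/b) = 0
g'_{vv} = (0)(0) + (1/b)(1/b) = 1/b^2
g'_{ij} = diag(1/a^2, 1/b^2)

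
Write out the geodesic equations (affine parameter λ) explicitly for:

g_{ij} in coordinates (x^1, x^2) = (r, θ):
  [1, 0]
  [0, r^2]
Geodesic equation: d^2x^k/dλ^2 + Γ^k_{ij} (dx^i/dλ)(dx^j/dλ) = 0.
Non-zero Christoffel symbols:
Γ^r_{θ θ} = -r
Γ^θ_{r θ} = 1/r
Substituting (the symmetric pair Γ^k_{ij}, Γ^k_{ji} combines into a factor 2):
d^2r/dλ^2 - r (dθ/dλ)^2 = 0
d^2θ/dλ^2 + (2/r) (dr/dλ)(dθ/dλ) = 0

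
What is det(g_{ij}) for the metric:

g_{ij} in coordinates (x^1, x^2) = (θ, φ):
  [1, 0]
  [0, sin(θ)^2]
For a 2×2 metric: det(g) = g_{11}·g_{22} - g_{12}·g_{21}
= (1)·(sin(θ)^2) - (0)·(0)
= sin(θ)^2 - 0
det(g) = sin(θ)^2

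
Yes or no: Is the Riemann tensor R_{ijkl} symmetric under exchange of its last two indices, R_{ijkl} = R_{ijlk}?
It is antisymmetric in the last pair: R_{ijkl} = -R_{ijlk}.
No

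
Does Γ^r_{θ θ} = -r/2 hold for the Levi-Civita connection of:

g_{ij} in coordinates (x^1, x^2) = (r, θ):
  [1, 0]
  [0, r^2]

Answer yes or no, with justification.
Γ^r_{θ θ} = (1/2) g^{rr} (∂_θ g_{rθ} + ∂_θ g_{rθ} - ∂_r g_{θθ}) = (1/2)(1)((0) + (0) - (2*r)) = -r
This differs from the proposed value -r/2.
No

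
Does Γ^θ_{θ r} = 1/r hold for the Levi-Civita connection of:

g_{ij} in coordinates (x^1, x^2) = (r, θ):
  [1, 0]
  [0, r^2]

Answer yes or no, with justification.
Γ^θ_{θ r} = (1/2) g^{θθ} (∂_θ g_{θr} + ∂_r g_{θθ} - ∂_θ g_{θr}) = (1/2)(1/r^2)((0) + (2*r) - (0)) = 1/r
This equals the proposed value 1/r.
Yes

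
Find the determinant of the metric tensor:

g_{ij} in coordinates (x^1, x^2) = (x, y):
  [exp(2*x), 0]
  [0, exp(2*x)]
For a 2×2 metric: det(g) = g_{11}·g_{22} - g_{12}·g_{21}
= (exp(2*x))·(exp(2*x)) - (0)·(0)
= exp(4*x) - 0
det(g) = exp(4*x)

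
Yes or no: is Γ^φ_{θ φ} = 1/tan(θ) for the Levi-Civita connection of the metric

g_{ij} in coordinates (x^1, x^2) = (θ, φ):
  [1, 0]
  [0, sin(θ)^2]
Γ^φ_{θ φ} = (1/2) g^{φφ} (∂_θ g_{φφ} + ∂_φ g_{φθ} - ∂_φ g_{θφ}) = (1/2)(1/sin(θ)^2)((sin(2*θ)) + (0) - (0)) = 1/tan(θ)
This equals the proposed value 1/tan(θ).
Yes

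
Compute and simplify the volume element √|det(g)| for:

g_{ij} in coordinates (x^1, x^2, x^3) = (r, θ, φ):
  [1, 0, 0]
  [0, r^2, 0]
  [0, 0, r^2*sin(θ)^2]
det(g) = r^4*sin(θ)^2
√|det(g)| = r^2*sin(θ) (taking 0 < θ < π so that |sin(θ)| = sin(θ))
Volume element: dV = r^2*sin(θ) dr dθ dφ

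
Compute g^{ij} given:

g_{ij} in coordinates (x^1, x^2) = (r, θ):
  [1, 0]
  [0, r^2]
The metric is diagonal, so g^{ij} is diagonal with entries 1/g_{ii}: diag(1, 1/(r^2)).
g^{ij}:
  [1, 0]
  [0, 1/r^2]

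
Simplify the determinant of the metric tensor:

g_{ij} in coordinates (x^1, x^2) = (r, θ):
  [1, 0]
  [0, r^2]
For a 2×2 metric: det(g) = g_{11}·g_{22} - g_{12}·g_{21}
= (1)·(r^2) - (0)·(0)
= r^2 - 0
det(g) = r^2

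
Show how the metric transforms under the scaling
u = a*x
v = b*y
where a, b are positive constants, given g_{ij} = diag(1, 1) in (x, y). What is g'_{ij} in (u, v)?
Invert the transformation: x = u/a, y = v/b
g'_{ij} = (∂x^k/∂x'^i)(∂x^l/∂x'^j) g_{kl}; with g_{kl} = δ_{kl} this is Σ_k (∂x^k/∂x'^i)(∂x^k/∂x'^j).
Jacobian: ∂x/∂u = 1/a, ∂x/∂v = 0, ∂y/∂u = 0, ∂y/∂v = 1/b
g'_{uu} = (1/a)(1/a) + (0)(0) = 1/a^2
g'_{uv} = (1/a)(0) + (0)(1/b) = 0
g'_{vv} = (0)(0) + (1/b)(1/b) = 1/b^2
g'_{ij} = diag(1/a^2, 1/b^2)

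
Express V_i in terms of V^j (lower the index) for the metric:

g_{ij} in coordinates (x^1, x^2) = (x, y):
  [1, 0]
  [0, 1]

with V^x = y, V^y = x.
V_i = g_{ij} V^j:
V_x = (1)(y) + (0)(x) = y
V_y = (0)(y) + (1)(x) = x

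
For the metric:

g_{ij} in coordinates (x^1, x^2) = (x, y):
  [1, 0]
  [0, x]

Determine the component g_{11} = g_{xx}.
With x^1 = x, x^2 = y, g_{11} = g_{xx} is the row-1, column-1 entry of the matrix.
g_{11} = 1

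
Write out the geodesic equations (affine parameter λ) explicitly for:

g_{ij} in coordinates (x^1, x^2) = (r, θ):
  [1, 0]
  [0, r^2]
Geodesic equation: d^2x^k/dλ^2 + Γ^k_{ij} (dx^i/dλ)(dx^j/dλ) = 0.
Non-zero Christoffel symbols:
Γ^r_{θ θ} = -r
Γ^θ_{r θ} = 1/r
Substituting (the symmetric pair Γ^k_{ij}, Γ^k_{ji} combines into a factor 2):
d^2r/dλ^2 - r (dθ/dλ)^2 = 0
d^2θ/dλ^2 + (2/r) (dr/dλ)(dθ/dλ) = 0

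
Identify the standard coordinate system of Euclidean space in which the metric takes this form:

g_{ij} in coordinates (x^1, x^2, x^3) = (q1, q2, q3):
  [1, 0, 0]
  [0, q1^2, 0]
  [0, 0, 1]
The line element ds^2 = dq1^2 + q1^2 dq2^2 + dq3^2 is dr^2 + r^2 dθ^2 + dz^2 with q1 = r, q2 = θ, q3 = z.
cylindrical coordinates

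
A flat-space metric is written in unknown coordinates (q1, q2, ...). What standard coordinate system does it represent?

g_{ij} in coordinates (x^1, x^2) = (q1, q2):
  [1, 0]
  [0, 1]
All components are constant and the metric is the identity, i.e. orthonormal rectilinear coordinates.
Cartesian (2D) coordinates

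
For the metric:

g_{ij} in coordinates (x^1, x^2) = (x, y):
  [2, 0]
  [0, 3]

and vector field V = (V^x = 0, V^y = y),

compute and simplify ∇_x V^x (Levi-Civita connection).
All Christoffel symbols are zero.
∇_x V^x = ∂_x V^x + Γ^x_{x j} V^j
  = (0) + (0)(0) + (0)(y)
  = 0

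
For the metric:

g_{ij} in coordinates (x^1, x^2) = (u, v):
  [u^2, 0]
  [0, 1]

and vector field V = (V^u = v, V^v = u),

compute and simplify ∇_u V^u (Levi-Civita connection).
Non-zero Christoffel symbols:
Γ^u_{u u} = 1/u
∇_u V^u = ∂_u V^u + Γ^u_{u j} V^j
  = (0) + (1/u)(v) + (0)(u)
  = v/u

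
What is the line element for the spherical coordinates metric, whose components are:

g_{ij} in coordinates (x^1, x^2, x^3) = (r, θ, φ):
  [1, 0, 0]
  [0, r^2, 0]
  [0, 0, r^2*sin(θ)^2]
ds^2 = g_{ij} dx^i dx^j; only the non-zero components contribute.
ds^2 = dr^2 + r^2 dθ^2 + r^2*sin(θ)^2 dφ^2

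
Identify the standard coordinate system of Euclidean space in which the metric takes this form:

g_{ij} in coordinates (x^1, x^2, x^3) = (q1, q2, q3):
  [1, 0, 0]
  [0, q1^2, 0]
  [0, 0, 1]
The line element ds^2 = dq1^2 + q1^2 dq2^2 + dq3^2 is dr^2 + r^2 dθ^2 + dz^2 with q1 = r, q2 = θ, q3 = z.
cylindrical coordinates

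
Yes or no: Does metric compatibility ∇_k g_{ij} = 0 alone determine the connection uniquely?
One also needs vanishing torsion; metric compatibility plus torsion-freeness singles out the Levi-Civita connection.
No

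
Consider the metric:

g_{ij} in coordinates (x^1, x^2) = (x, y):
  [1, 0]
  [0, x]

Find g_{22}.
With x^1 = x, x^2 = y, g_{22} = g_{yy} is the row-2, column-2 entry of the matrix.
g_{22} = x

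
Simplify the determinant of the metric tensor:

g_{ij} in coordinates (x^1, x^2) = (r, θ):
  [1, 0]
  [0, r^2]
For a 2×2 metric: det(g) = g_{11}·g_{22} - g_{12}·g_{21}
= (1)·(r^2) - (0)·(0)
= r^2 - 0
det(g) = r^2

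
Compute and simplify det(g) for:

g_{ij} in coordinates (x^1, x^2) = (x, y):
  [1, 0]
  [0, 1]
For a 2×2 metric: det(g) = g_{11}·g_{22} - g_{12}·g_{21}
= (1)·(1) - (0)·(0)
= 1 - 0
det(g) = 1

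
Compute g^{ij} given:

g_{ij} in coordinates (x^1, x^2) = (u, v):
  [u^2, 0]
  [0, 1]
The metric is diagonal, so g^{ij} is diagonal with entries 1/g_{ii}: diag(1/(u^2), 1).
g^{ij}:
  [1/u^2, 0]
  [0, 1]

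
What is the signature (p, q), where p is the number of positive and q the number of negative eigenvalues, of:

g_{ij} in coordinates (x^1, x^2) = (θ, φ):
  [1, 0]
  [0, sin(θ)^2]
The metric is diagonal, so its eigenvalues are the diagonal entries: 1, sin(θ)^2 (at a generic point, where coordinate-dependent entries are positive).
2 positive, 0 negative.
(2, 0) - Riemannian (positive definite)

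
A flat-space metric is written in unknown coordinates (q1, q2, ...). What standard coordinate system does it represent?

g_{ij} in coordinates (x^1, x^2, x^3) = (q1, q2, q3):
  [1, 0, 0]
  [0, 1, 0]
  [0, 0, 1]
All components are constant and the metric is the identity, i.e. orthonormal rectilinear coordinates.
Cartesian (3D) coordinates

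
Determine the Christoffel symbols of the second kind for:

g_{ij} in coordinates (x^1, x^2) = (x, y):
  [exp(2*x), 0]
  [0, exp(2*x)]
Using Γ^k_{ij} = (1/2) g^{km} (∂_i g_{mj} + ∂_j g_{mi} - ∂_m g_{ij}); the metric is diagonal, so only the m = k term contributes.
Non-zero symbols (using the symmetry Γ^k_{ij} = Γ^k_{ji}):
Γ^x_{x x} = (1/2) g^{xx} (∂_x g_{xx} + ∂_x g_{xx} - ∂_x g_{xx}) = (1/2)(exp(-2*x))((2*exp(2*x)) + (2*exp(2*x)) - (2*exp(2*x))) = 1
Γ^x_{y y} = (1/2) g^{xx} (∂_y g_{xy} + ∂_y g_{xy} - ∂_x g_{yy}) = (1/2)(exp(-2*x))((0) + (0) - (2*exp(2*x))) = -1
Γ^y_{x y} = (1/2) g^{yy} (∂_x g_{yy} + ∂_y g_{yx} - ∂_y g_{xy}) = (1/2)(exp(-2*x))((2*exp(2*x)) + (0) - (0)) = 1
All other Christoffel symbols are zero.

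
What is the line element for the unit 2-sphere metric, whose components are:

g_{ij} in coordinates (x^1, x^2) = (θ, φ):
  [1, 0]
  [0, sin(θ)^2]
ds^2 = g_{ij} dx^i dx^j; only the non-zero components contribute.
ds^2 = dθ^2 + sin(θ)^2 dφ^2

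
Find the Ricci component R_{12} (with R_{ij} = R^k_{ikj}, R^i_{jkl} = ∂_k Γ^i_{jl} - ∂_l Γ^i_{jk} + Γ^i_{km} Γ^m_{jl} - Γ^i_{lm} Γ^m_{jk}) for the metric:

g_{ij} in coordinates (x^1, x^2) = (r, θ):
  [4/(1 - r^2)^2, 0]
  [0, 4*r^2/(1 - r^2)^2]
Non-zero Christoffel symbols (Γ^k_{ij} = Γ^k_{ji}):
Γ^r_{r r} = 2*r/(1 - r^2)
Γ^r_{θ θ} = (r^3 + r)/(r^2 - 1)
Γ^θ_{r θ} = (-r^2 - 1)/(r^3 - r)
R^r_{r r θ} = 0 (a repeated index in an antisymmetric pair)
R^θ_{r θ θ} = 0 (a repeated index in an antisymmetric pair)
R_{rθ} = R^r_{r r θ} + R^θ_{r θ θ} = (0) + (0) = 0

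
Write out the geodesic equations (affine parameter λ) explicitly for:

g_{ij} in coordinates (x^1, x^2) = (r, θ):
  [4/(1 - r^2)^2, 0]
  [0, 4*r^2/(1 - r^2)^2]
Geodesic equation: d^2x^k/dλ^2 + Γ^k_{ij} (dx^i/dλ)(dx^j/dλ) = 0.
Non-zero Christoffel symbols:
Γ^r_{r r} = 2*r/(1 - r^2)
Γ^r_{θ θ} = (r^3 + r)/(r^2 - 1)
Γ^θ_{r θ} = (-r^2 - 1)/(r^3 - r)
Substituting (the symmetric pair Γ^k_{ij}, Γ^k_{ji} combines into a factor 2):
d^2r/dλ^2 + (2*r/(1 - r^2)) (dr/dλ)^2 + ((r^3 + r)/(r^2 - 1)) (dθ/dλ)^2 = 0
d^2θ/dλ^2 + ((-2*r^2 - 2)/(r^3 - r)) (dr/dλ)(dθ/dλ) = 0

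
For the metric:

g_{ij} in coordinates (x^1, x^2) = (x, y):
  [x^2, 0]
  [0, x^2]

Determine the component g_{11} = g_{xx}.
With x^1 = x, x^2 = y, g_{11} = g_{xx} is the row-1, column-1 entry of the matrix.
g_{11} = x^2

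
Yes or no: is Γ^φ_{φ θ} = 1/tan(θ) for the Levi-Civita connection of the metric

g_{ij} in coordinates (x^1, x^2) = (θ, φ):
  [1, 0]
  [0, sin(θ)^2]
Γ^φ_{φ θ} = (1/2) g^{φφ} (∂_φ g_{φθ} + ∂_θ g_{φφ} - ∂_φ g_{φθ}) = (1/2)(1/sin(θ)^2)((0) + (sin(2*θ)) - (0)) = 1/tan(θ)
This equals the proposed value 1/tan(θ).
Yes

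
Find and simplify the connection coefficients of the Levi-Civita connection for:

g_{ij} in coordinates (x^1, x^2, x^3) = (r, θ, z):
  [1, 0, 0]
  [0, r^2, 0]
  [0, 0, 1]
Using Γ^k_{ij} = (1/2) g^{km} (∂_i g_{mj} + ∂_j g_{mi} - ∂_m g_{ij}); the metric is diagonal, so only the m = k term contributes.
Non-zero symbols (using the symmetry Γ^k_{ij} = Γ^k_{ji}):
Γ^r_{θ θ} = (1/2) g^{rr} (∂_θ g_{rθ} + ∂_θ g_{rθ} - ∂_r g_{θθ}) = (1/2)(1)((0) + (0) - (2*r)) = -r
Γ^θ_{r θ} = (1/2) g^{θθ} (∂_r g_{θθ} + ∂_θ g_{θr} - ∂_θ g_{rθ}) = (1/2)(1/r^2)((2*r) + (0) - (0)) = 1/r
All other Christoffel symbols are zero.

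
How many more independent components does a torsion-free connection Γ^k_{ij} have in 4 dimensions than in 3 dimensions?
Independent components in n dimensions: n × n(n+1)/2 = n^2(n+1)/2.
4D: 4 × 10 = 40
3D: 3 × 6 = 18
Difference = 40 - 18 = 22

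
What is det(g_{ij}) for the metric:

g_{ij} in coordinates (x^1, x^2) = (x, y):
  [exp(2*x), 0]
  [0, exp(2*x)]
For a 2×2 metric: det(g) = g_{11}·g_{22} - g_{12}·g_{21}
= (exp(2*x))·(exp(2*x)) - (0)·(0)
= exp(4*x) - 0
det(g) = exp(4*x)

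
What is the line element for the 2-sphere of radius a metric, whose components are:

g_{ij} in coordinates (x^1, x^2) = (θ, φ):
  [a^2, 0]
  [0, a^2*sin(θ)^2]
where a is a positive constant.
ds^2 = g_{ij} dx^i dx^j; only the non-zero components contribute.
ds^2 = a^2 dθ^2 + a^2*sin(θ)^2 dφ^2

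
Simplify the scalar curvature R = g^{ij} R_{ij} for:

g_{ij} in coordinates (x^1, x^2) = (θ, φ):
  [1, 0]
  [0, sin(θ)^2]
Non-zero Christoffel symbols (Γ^k_{ij} = Γ^k_{ji}):
Γ^θ_{φ φ} = -sin(2*θ)/2
Γ^φ_{θ φ} = 1/tan(θ)
Ricci tensor (R_{ij} = R^k_{ikj}): R_{θθ} = 1, R_{θφ} = 0, R_{φφ} = sin(θ)^2
Inverse metric: g^{θθ} = 1, g^{φφ} = 1/sin(θ)^2
R = g^{ij} R_{ij} = (1)(1) + (1/sin(θ)^2)(sin(θ)^2) = 2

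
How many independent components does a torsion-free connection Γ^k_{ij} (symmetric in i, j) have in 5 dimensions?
Γ^k_{ij} has n choices for the upper index and n(n+1)/2 independent symmetric lower index pairs.
Total = 5 × 5×6/2 = 5 × 15 = 75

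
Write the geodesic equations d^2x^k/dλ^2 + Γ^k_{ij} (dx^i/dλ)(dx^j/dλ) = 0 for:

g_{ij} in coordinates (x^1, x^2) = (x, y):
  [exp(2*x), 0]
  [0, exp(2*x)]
Geodesic equation: d^2x^k/dλ^2 + Γ^k_{ij} (dx^i/dλ)(dx^j/dλ) = 0.
Non-zero Christoffel symbols:
Γ^x_{x x} = 1
Γ^x_{y y} = -1
Γ^y_{x y} = 1
Substituting (the symmetric pair Γ^k_{ij}, Γ^k_{ji} combines into a factor 2):
d^2x/dλ^2 + (dx/dλ)^2 - (dy/dλ)^2 = 0
d^2y/dλ^2 + 2 (dx/dλ)(dy/dλ) = 0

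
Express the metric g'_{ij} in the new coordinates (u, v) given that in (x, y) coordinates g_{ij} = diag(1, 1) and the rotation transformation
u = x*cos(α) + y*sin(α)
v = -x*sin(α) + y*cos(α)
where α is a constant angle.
Invert the transformation: x = u*cos(α) - v*sin(α), y = u*sin(α) + v*cos(α)
g'_{ij} = (∂x^k/∂x'^i)(∂x^l/∂x'^j) g_{kl}; with g_{kl} = δ_{kl} this is Σ_k (∂x^k/∂x'^i)(∂x^k/∂x'^j).
Jacobian: ∂x/∂u = cos(α), ∂x/∂v = -sin(α), ∂y/∂u = sin(α), ∂y/∂v = cos(α)
g'_{uu} = (cos(α))(cos(α)) + (sin(α))(sin(α)) = 1
g'_{uv} = (cos(α))(-sin(α)) + (sin(α))(cos(α)) = 0
g'_{vv} = (-sin(α))(-sin(α)) + (cos(α))(cos(α)) = 1
g'_{ij} = diag(1, 1)
The Euclidean metric is invariant under rotations.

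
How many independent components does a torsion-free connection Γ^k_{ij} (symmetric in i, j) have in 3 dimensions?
Γ^k_{ij} has n choices for the upper index and n(n+1)/2 independent symmetric lower index pairs.
Total = 3 × 3×4/2 = 3 × 6 = 18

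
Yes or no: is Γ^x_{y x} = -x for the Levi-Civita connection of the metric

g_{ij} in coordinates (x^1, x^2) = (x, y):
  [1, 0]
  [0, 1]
Γ^x_{y x} = (1/2) g^{xx} (∂_y g_{xx} + ∂_x g_{xy} - ∂_x g_{yx}) = (1/2)(1)((0) + (0) - (0)) = 0
This differs from the proposed value -x.
No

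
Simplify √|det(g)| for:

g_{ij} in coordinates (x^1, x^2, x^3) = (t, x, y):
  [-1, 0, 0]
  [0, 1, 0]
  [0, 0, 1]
det(g) = -1
√|det(g)| = 1
Volume element: dV = 1 dt dx dy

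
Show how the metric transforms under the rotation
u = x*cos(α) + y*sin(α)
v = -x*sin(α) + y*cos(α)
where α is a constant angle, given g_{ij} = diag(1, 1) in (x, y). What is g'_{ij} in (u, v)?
Invert the transformation: x = u*cos(α) - v*sin(α), y = u*sin(α) + v*cos(α)
g'_{ij} = (∂x^k/∂x'^i)(∂x^l/∂x'^j) g_{kl}; with g_{kl} = δ_{kl} this is Σ_k (∂x^k/∂x'^i)(∂x^k/∂x'^j).
Jacobian: ∂x/∂u = cos(α), ∂x/∂v = -sin(α), ∂y/∂u = sin(α), ∂y/∂v = cos(α)
g'_{uu} = (cos(α))(cos(α)) + (sin(α))(sin(α)) = 1
g'_{uv} = (cos(α))(-sin(α)) + (sin(α))(cos(α)) = 0
g'_{vv} = (-sin(α))(-sin(α)) + (cos(α))(cos(α)) = 1
g'_{ij} = diag(1, 1)
The Euclidean metric is invariant under rotations.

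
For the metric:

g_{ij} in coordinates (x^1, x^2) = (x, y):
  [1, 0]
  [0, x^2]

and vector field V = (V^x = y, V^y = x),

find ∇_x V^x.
Non-zero Christoffel symbols:
Γ^x_{y y} = -x
Γ^y_{x y} = 1/x
∇_x V^x = ∂_x V^x + Γ^x_{x j} V^j
  = (0) + (0)(y) + (0)(x)
  = 0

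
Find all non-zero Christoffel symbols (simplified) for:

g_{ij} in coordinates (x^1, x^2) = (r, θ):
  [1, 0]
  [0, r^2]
Using Γ^k_{ij} = (1/2) g^{km} (∂_i g_{mj} + ∂_j g_{mi} - ∂_m g_{ij}); the metric is diagonal, so only the m = k term contributes.
Non-zero symbols (using the symmetry Γ^k_{ij} = Γ^k_{ji}):
Γ^r_{θ θ} = (1/2) g^{rr} (∂_θ g_{rθ} + ∂_θ g_{rθ} - ∂_r g_{θθ}) = (1/2)(1)((0) + (0) - (2*r)) = -r
Γ^θ_{r θ} = (1/2) g^{θθ} (∂_r g_{θθ} + ∂_θ g_{θr} - ∂_θ g_{rθ}) = (1/2)(1/r^2)((2*r) + (0) - (0)) = 1/r
All other Christoffel symbols are zero.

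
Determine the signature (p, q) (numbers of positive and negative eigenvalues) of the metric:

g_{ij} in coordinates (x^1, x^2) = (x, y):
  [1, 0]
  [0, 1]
The metric is diagonal, so its eigenvalues are the diagonal entries: 1, 1 (at a generic point, where coordinate-dependent entries are positive).
2 positive, 0 negative.
(2, 0) - Riemannian (positive definite)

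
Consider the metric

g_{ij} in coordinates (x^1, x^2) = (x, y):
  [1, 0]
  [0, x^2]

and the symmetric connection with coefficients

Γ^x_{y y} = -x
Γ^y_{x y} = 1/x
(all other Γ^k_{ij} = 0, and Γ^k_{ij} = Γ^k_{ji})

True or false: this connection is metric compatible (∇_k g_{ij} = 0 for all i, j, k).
Using ∇_k g_{ij} = ∂_k g_{ij} - Γ^m_{ki} g_{mj} - Γ^m_{kj} g_{im}:
e.g. ∇_x g_{yy} = (2*x) - (x) - (x) = 0
Every component ∇_k g_{ij} vanishes: the connection is metric compatible.
True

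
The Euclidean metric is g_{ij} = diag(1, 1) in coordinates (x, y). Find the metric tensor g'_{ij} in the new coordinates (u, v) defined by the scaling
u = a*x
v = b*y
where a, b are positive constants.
Invert the transformation: x = u/a, y = v/b
g'_{ij} = (∂x^k/∂x'^i)(∂x^l/∂x'^j) g_{kl}; with g_{kl} = δ_{kl} this is Σ_k (∂x^k/∂x'^i)(∂x^k/∂x'^j).
Jacobian: ∂x/∂u = 1/a, ∂x/∂v = 0, ∂y/∂u = 0, ∂y/∂v = 1/b
g'_{uu} = (1/a)(1/a) + (0)(0) = 1/a^2
g'_{uv} = (1/a)(0) + (0)(1/b) = 0
g'_{vv} = (0)(0) + (1/b)(1/b) = 1/b^2
g'_{ij} = diag(1/a^2, 1/b^2)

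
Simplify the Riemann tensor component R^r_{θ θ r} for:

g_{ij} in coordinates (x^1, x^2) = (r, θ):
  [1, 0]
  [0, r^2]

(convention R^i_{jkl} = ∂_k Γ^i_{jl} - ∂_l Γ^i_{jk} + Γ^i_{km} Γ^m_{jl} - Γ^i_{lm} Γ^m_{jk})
Non-zero Christoffel symbols (Γ^k_{ij} = Γ^k_{ji}):
Γ^r_{θ θ} = -r
Γ^θ_{r θ} = 1/r
R^r_{θ θ r} = ∂_θ Γ^r_{θ r} - ∂_r Γ^r_{θ θ} + Γ^r_{θ m} Γ^m_{θ r} - Γ^r_{r m} Γ^m_{θ θ}
  = (0) - (-1) + (-1) - (0) = 0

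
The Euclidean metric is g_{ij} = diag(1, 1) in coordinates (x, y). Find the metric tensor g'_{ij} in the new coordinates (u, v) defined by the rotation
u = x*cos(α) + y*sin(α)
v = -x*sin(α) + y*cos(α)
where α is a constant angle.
Invert the transformation: x = u*cos(α) - v*sin(α), y = u*sin(α) + v*cos(α)
g'_{ij} = (∂x^k/∂x'^i)(∂x^l/∂x'^j) g_{kl}; with g_{kl} = δ_{kl} this is Σ_k (∂x^k/∂x'^i)(∂x^k/∂x'^j).
Jacobian: ∂x/∂u = cos(α), ∂x/∂v = -sin(α), ∂y/∂u = sin(α), ∂y/∂v = cos(α)
g'_{uu} = (cos(α))(cos(α)) + (sin(α))(sin(α)) = 1
g'_{uv} = (cos(α))(-sin(α)) + (sin(α))(cos(α)) = 0
g'_{vv} = (-sin(α))(-sin(α)) + (cos(α))(cos(α)) = 1
g'_{ij} = diag(1, 1)
The Euclidean metric is invariant under rotations.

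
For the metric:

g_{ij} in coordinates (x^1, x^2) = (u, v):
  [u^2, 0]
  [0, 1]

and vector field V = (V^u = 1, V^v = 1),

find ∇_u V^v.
Non-zero Christoffel symbols:
Γ^u_{u u} = 1/u
∇_u V^v = ∂_u V^v + Γ^v_{u j} V^j
  = (0) + (0)(1) + (0)(1)
  = 0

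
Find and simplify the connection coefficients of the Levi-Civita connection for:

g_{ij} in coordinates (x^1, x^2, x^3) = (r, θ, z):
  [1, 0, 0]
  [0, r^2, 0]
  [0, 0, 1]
Using Γ^k_{ij} = (1/2) g^{km} (∂_i g_{mj} + ∂_j g_{mi} - ∂_m g_{ij}); the metric is diagonal, so only the m = k term contributes.
Non-zero symbols (using the symmetry Γ^k_{ij} = Γ^k_{ji}):
Γ^r_{θ θ} = (1/2) g^{rr} (∂_θ g_{rθ} + ∂_θ g_{rθ} - ∂_r g_{θθ}) = (1/2)(1)((0) + (0) - (2*r)) = -r
Γ^θ_{r θ} = (1/2) g^{θθ} (∂_r g_{θθ} + ∂_θ g_{θr} - ∂_θ g_{rθ}) = (1/2)(1/r^2)((2*r) + (0) - (0)) = 1/r
All other Christoffel symbols are zero.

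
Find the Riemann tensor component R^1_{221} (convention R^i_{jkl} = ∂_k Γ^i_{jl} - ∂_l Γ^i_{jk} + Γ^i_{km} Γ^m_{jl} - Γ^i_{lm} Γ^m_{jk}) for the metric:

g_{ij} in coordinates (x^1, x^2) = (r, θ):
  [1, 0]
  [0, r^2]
Non-zero Christoffel symbols (Γ^k_{ij} = Γ^k_{ji}):
Γ^r_{θ θ} = -r
Γ^θ_{r θ} = 1/r
R^r_{θ θ r} = ∂_θ Γ^r_{θ r} - ∂_r Γ^r_{θ θ} + Γ^r_{θ m} Γ^m_{θ r} - Γ^r_{r m} Γ^m_{θ θ}
  = (0) - (-1) + (-1) - (0) = 0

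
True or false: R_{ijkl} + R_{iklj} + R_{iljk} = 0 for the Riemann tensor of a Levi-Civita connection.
This is the first (algebraic) Bianchi identity.
True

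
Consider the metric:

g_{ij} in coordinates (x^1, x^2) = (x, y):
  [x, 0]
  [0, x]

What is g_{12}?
With x^1 = x, x^2 = y, g_{12} = g_{xy} is the row-1, column-2 entry of the matrix.
g_{12} = 0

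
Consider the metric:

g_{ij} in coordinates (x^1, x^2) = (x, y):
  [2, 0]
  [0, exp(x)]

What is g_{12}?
With x^1 = x, x^2 = y, g_{12} = g_{xy} is the row-1, column-2 entry of the matrix.
g_{12} = 0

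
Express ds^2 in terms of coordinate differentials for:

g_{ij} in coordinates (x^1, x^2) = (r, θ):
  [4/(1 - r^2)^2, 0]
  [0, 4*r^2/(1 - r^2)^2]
ds^2 = g_{ij} dx^i dx^j; only the non-zero components contribute.
ds^2 = (4/(1 - r^2)^2) dr^2 + (4*r^2/(1 - r^2)^2) dθ^2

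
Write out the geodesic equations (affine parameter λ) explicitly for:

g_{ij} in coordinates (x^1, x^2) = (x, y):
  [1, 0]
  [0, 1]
Geodesic equation: d^2x^k/dλ^2 + Γ^k_{ij} (dx^i/dλ)(dx^j/dλ) = 0.
All Christoffel symbols vanish, so the geodesics are straight lines:
d^2x/dλ^2 = 0
d^2y/dλ^2 = 0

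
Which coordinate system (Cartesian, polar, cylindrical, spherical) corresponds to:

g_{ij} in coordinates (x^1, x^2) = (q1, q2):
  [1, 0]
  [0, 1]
All components are constant and the metric is the identity, i.e. orthonormal rectilinear coordinates.
Cartesian (2D) coordinates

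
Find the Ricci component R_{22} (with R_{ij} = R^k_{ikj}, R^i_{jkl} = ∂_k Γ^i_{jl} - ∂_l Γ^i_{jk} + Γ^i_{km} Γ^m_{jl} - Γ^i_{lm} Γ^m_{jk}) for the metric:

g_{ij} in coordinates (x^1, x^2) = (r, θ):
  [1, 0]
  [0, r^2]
Non-zero Christoffel symbols (Γ^k_{ij} = Γ^k_{ji}):
Γ^r_{θ θ} = -r
Γ^θ_{r θ} = 1/r
R^r_{θ r θ} = ∂_r Γ^r_{θ θ} - ∂_θ Γ^r_{θ r} + Γ^r_{r m} Γ^m_{θ θ} - Γ^r_{θ m} Γ^m_{θ r}
  = (-1) - (0) + (0) - (-1) = 0
R^θ_{θ θ θ} = 0 (a repeated index in an antisymmetric pair)
R_{θθ} = R^r_{θ r θ} + R^θ_{θ θ θ} = (0) + (0) = 0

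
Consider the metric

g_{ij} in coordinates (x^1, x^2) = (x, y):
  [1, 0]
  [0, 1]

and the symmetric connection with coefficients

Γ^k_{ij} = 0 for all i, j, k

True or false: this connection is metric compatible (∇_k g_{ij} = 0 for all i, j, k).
Using ∇_k g_{ij} = ∂_k g_{ij} - Γ^m_{ki} g_{mj} - Γ^m_{kj} g_{im}:
e.g. ∇_x g_{xy} = (0) - (0) - (0) = 0
Every component ∇_k g_{ij} vanishes: the connection is metric compatible.
True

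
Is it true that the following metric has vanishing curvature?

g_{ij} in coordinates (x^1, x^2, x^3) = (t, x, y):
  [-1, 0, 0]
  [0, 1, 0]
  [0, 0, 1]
All metric components are constant, so every Christoffel symbol vanishes and R^i_{jkl} = 0.
Yes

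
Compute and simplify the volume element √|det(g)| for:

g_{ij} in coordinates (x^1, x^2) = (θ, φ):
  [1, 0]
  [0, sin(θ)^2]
det(g) = sin(θ)^2
√|det(g)| = sin(θ) (taking 0 < θ < π so that |sin(θ)| = sin(θ))
Volume element: dV = sin(θ) dθ dφ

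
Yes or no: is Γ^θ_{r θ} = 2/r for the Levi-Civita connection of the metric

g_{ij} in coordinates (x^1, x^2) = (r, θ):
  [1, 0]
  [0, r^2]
Γ^θ_{r θ} = (1/2) g^{θθ} (∂_r g_{θθ} + ∂_θ g_{θr} - ∂_θ g_{rθ}) = (1/2)(1/r^2)((2*r) + (0) - (0)) = 1/r
This differs from the proposed value 2/r.
No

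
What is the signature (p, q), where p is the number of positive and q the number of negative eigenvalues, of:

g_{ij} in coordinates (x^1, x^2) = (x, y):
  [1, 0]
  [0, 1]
The metric is diagonal, so its eigenvalues are the diagonal entries: 1, 1 (at a generic point, where coordinate-dependent entries are positive).
2 positive, 0 negative.
(2, 0) - Riemannian (positive definite)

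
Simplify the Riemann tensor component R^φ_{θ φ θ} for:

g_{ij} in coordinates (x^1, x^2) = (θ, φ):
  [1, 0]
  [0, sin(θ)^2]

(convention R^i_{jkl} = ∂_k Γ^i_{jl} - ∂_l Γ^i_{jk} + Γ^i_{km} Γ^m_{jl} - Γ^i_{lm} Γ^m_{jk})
Non-zero Christoffel symbols (Γ^k_{ij} = Γ^k_{ji}):
Γ^θ_{φ φ} = -sin(2*θ)/2
Γ^φ_{θ φ} = 1/tan(θ)
R^φ_{θ φ θ} = ∂_φ Γ^φ_{θ θ} - ∂_θ Γ^φ_{θ φ} + Γ^φ_{φ m} Γ^m_{θ θ} - Γ^φ_{θ m} Γ^m_{θ φ}
  = (0) - (-1/sin(θ)^2) + (0) - (1/tan(θ)^2) = 1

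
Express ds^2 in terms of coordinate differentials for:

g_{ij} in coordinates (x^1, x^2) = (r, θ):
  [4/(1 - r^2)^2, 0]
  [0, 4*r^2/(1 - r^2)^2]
ds^2 = g_{ij} dx^i dx^j; only the non-zero components contribute.
ds^2 = (4/(1 - r^2)^2) dr^2 + (4*r^2/(1 - r^2)^2) dθ^2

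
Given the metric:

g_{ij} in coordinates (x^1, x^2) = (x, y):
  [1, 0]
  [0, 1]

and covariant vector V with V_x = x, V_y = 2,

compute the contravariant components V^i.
Inverse metric (diagonal): g^{xx} = 1, g^{yy} = 1
V^i = g^{ij} V_j:
V^x = (1)(x) + (0)(2) = x
V^y = (0)(x) + (1)(2) = 2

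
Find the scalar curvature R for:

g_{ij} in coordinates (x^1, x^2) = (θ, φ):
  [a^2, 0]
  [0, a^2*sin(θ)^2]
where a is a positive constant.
Non-zero Christoffel symbols (Γ^k_{ij} = Γ^k_{ji}):
Γ^θ_{φ φ} = -sin(2*θ)/2
Γ^φ_{θ φ} = 1/tan(θ)
Ricci tensor (R_{ij} = R^k_{ikj}): R_{θθ} = 1, R_{θφ} = 0, R_{φφ} = sin(θ)^2
Inverse metric: g^{θθ} = 1/a^2, g^{φφ} = 1/(a^2*sin(θ)^2)
R = g^{ij} R_{ij} = (1/a^2)(1) + (1/(a^2*sin(θ)^2))(sin(θ)^2) = 2/a^2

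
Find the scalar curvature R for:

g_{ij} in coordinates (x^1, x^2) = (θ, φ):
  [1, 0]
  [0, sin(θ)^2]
Non-zero Christoffel symbols (Γ^k_{ij} = Γ^k_{ji}):
Γ^θ_{φ φ} = -sin(2*θ)/2
Γ^φ_{θ φ} = 1/tan(θ)
Ricci tensor (R_{ij} = R^k_{ikj}): R_{θθ} = 1, R_{θφ} = 0, R_{φφ} = sin(θ)^2
Inverse metric: g^{θθ} = 1, g^{φφ} = 1/sin(θ)^2
R = g^{ij} R_{ij} = (1)(1) + (1/sin(θ)^2)(sin(θ)^2) = 2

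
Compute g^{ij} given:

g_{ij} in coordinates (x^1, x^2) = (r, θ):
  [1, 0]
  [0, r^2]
The metric is diagonal, so g^{ij} is diagonal with entries 1/g_{ii}: diag(1, 1/(r^2)).
g^{ij}:
  [1, 0]
  [0, 1/r^2]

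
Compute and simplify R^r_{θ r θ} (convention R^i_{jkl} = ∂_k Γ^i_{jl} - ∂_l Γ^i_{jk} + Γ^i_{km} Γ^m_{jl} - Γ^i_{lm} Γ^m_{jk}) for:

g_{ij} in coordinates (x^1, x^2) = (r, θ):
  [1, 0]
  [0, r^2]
Non-zero Christoffel symbols (Γ^k_{ij} = Γ^k_{ji}):
Γ^r_{θ θ} = -r
Γ^θ_{r θ} = 1/r
R^r_{θ r θ} = ∂_r Γ^r_{θ θ} - ∂_θ Γ^r_{θ r} + Γ^r_{r m} Γ^m_{θ θ} - Γ^r_{θ m} Γ^m_{θ r}
  = (-1) - (0) + (0) - (-1) = 0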